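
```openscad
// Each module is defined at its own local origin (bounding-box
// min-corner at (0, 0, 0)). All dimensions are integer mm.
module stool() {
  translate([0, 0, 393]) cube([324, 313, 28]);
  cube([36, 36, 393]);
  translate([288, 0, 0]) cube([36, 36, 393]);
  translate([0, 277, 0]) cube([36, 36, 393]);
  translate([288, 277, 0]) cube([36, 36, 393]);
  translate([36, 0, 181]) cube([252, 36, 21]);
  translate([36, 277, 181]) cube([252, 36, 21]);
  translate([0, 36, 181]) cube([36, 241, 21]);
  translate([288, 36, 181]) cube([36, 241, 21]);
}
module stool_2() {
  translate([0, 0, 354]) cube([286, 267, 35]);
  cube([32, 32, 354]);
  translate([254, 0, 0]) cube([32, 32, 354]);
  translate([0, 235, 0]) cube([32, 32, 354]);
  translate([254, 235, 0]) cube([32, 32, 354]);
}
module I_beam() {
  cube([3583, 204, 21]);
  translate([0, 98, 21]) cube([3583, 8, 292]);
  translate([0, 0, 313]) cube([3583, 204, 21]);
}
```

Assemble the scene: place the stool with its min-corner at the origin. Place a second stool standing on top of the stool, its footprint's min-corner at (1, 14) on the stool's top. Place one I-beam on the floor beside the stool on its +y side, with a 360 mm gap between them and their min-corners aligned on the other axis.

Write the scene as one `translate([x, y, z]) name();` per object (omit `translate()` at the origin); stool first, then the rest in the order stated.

stool();
translate([1, 14, 421]) stool_2();
translate([0, 673, 0]) I_beam();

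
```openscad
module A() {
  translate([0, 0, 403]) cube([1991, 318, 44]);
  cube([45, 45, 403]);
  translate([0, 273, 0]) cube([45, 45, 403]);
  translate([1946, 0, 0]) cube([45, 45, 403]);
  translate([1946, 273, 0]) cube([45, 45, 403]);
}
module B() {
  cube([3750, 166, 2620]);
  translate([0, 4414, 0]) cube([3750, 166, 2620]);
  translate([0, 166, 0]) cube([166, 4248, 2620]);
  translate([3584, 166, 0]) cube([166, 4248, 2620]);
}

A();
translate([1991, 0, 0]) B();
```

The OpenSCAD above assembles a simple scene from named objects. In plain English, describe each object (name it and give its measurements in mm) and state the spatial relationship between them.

A is a bench: a 1991×318 mm seat slab, 44 mm thick, top at z = 447 mm, on four 45×45 mm square legs flush with the seat corners and standing on z = 0.

B is a box-shaped house frame (walls only): outside footprint 3750×4580 mm, wall height 2620 mm, wall thickness 166 mm. The two y-facing walls run the full x-width; the two x-facing walls fit between the inner faces of the y-facing walls.

The house frame is against the bench's +x side, with their −y faces flush.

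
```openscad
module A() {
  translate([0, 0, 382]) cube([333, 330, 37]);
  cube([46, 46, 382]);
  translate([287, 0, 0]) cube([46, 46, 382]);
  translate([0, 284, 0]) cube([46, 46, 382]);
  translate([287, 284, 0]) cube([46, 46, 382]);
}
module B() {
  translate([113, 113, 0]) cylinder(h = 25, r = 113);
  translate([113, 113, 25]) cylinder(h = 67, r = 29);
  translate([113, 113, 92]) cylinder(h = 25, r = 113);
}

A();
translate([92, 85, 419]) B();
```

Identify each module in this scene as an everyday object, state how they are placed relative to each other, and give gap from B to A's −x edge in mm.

The spool's min-x is at 92; the stool's min-x is 0; gap = 92 mm.

A is a stool. B is a spool. The spool is on top of the stool. The gap from the spool to the stool's −x edge is 92 mm.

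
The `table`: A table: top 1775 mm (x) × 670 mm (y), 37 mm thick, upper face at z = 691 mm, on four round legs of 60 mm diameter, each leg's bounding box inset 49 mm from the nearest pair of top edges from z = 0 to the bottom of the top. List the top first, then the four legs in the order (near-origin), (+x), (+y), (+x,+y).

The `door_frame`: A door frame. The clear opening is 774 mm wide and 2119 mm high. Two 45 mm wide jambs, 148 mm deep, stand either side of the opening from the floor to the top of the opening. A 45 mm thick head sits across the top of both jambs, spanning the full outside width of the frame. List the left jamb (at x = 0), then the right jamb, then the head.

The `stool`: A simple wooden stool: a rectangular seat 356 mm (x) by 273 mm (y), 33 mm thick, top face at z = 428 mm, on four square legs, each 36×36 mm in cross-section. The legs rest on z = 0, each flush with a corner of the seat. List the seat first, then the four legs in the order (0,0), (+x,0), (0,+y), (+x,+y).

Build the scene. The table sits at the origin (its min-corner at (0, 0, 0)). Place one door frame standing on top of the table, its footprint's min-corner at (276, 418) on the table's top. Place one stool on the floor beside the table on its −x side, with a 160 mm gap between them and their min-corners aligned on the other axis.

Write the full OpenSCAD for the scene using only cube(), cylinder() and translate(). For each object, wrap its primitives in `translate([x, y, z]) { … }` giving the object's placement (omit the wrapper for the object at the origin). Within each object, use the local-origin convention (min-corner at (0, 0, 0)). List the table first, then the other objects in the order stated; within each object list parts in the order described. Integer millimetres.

translate([0, 0, 654]) cube([1775, 670, 37]);
translate([79, 79, 0]) cylinder(h = 654, r = 30);
translate([1696, 79, 0]) cylinder(h = 654, r = 30);
translate([79, 591, 0]) cylinder(h = 654, r = 30);
translate([1696, 591, 0]) cylinder(h = 654, r = 30);
translate([276, 418, 691]) {
  cube([45, 148, 2119]);
  translate([819, 0, 0]) cube([45, 148, 2119]);
  translate([0, 0, 2119]) cube([864, 148, 45]);
}
translate([-516, 0, 0]) {
  translate([0, 0, 395]) cube([356, 273, 33]);
  cube([36, 36, 395]);
  translate([320, 0, 0]) cube([36, 36, 395]);
  translate([0, 237, 0]) cube([36, 36, 395]);
  translate([320, 237, 0]) cube([36, 36, 395]);
}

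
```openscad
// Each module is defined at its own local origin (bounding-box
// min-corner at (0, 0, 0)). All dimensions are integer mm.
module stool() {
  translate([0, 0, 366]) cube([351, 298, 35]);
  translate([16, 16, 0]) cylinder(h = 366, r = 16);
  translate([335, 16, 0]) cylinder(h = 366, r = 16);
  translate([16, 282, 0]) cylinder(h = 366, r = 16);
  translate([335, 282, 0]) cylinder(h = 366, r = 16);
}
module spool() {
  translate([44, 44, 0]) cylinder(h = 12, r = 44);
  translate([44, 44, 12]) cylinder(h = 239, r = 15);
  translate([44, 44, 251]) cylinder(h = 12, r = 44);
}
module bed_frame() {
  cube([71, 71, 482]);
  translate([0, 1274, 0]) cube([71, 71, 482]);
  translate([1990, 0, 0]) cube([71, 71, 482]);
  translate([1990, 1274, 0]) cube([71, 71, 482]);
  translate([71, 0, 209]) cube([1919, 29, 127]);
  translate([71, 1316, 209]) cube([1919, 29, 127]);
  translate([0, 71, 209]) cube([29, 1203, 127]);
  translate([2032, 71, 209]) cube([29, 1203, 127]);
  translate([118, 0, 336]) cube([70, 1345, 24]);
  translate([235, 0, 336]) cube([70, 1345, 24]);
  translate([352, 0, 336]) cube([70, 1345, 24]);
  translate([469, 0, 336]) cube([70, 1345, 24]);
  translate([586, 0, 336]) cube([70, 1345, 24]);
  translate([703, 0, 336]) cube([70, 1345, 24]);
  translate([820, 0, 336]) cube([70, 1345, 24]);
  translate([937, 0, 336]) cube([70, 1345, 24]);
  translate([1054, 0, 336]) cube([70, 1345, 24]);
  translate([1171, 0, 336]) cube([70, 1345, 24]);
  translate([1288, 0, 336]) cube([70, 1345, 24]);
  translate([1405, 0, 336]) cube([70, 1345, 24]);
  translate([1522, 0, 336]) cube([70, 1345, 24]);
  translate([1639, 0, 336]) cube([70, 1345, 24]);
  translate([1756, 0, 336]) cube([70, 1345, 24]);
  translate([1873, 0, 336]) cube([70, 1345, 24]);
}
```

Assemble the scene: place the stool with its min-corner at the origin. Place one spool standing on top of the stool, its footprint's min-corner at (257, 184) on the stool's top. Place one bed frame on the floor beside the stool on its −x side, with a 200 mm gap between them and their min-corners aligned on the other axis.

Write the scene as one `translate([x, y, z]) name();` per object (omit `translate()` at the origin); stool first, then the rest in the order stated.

stool();
translate([257, 184, 401]) spool();
translate([-2261, 0, 0]) bed_frame();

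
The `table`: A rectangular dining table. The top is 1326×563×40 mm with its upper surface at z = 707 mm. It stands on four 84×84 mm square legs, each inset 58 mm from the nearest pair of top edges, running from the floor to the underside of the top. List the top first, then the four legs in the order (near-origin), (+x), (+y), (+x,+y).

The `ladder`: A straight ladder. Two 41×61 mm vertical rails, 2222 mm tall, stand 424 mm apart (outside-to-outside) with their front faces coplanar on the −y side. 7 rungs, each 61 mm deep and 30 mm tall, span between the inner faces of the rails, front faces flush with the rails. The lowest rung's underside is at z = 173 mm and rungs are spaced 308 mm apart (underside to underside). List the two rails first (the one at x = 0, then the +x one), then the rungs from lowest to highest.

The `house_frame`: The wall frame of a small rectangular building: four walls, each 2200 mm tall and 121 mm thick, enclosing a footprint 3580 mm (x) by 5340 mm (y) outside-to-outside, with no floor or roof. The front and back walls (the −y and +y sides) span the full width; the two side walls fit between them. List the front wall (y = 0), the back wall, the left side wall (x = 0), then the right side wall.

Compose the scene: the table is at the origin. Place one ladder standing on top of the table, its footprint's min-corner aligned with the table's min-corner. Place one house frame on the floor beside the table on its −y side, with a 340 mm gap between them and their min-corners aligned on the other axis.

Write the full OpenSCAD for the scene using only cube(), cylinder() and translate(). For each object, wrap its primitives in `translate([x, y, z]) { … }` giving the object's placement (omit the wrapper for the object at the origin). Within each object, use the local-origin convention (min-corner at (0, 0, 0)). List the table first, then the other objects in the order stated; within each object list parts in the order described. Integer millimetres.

translate([0, 0, 667]) cube([1326, 563, 40]);
translate([58, 58, 0]) cube([84, 84, 667]);
translate([1184, 58, 0]) cube([84, 84, 667]);
translate([58, 421, 0]) cube([84, 84, 667]);
translate([1184, 421, 0]) cube([84, 84, 667]);
translate([0, 0, 707]) {
  cube([41, 61, 2222]);
  translate([383, 0, 0]) cube([41, 61, 2222]);
  translate([41, 0, 173]) cube([342, 61, 30]);
  translate([41, 0, 481]) cube([342, 61, 30]);
  translate([41, 0, 789]) cube([342, 61, 30]);
  translate([41, 0, 1097]) cube([342, 61, 30]);
  translate([41, 0, 1405]) cube([342, 61, 30]);
  translate([41, 0, 1713]) cube([342, 61, 30]);
  translate([41, 0, 2021]) cube([342, 61, 30]);
}
translate([0, -5680, 0]) {
  cube([3580, 121, 2200]);
  translate([0, 5219, 0]) cube([3580, 121, 2200]);
  translate([0, 121, 0]) cube([121, 5098, 2200]);
  translate([3459, 121, 0]) cube([121, 5098, 2200]);
}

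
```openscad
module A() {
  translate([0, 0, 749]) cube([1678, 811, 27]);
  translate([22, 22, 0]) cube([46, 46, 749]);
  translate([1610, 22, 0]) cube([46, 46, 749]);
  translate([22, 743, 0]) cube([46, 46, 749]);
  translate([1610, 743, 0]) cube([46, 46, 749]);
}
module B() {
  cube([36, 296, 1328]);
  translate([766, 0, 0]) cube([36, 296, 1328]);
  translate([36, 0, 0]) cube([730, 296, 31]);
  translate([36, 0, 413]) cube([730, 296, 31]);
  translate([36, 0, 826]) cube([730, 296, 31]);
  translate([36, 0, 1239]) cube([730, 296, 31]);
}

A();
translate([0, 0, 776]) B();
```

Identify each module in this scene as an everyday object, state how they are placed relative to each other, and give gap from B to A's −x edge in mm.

The bookshelf's min-x is at 0; the table's min-x is 0; gap = 0 mm.

A is a table. B is a bookshelf. The bookshelf is on top of the table. The gap from the bookshelf to the table's −x edge is 0 mm.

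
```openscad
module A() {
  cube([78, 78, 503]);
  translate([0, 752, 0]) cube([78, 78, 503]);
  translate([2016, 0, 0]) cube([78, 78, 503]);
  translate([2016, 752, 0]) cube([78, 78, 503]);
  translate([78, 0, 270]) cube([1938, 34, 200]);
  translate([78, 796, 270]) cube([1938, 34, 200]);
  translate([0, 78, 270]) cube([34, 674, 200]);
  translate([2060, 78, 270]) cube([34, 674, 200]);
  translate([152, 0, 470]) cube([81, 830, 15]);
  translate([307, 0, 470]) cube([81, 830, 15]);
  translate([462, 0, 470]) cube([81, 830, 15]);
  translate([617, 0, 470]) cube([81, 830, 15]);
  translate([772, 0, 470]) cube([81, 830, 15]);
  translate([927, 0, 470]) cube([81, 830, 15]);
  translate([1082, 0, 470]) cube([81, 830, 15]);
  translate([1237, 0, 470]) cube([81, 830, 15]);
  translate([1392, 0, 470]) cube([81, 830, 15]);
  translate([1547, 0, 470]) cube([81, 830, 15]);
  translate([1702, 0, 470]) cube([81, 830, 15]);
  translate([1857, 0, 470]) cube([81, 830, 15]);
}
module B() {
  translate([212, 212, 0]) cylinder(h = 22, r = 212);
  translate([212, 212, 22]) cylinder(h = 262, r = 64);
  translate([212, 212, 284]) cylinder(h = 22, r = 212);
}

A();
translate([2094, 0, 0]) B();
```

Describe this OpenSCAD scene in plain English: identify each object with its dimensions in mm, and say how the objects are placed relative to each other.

A is a bed frame 2094 mm long (x) by 830 mm wide (y). Four 78×78 mm corner posts, 503 mm tall, at the corners of the footprint. Four rails of 34 mm thickness and 200 mm height run between adjacent posts with their undersides at z = 270 mm, their outer faces flush with the outside of the frame (the two x-running rails run between the posts' inner faces; the two y-running rails run between the posts' inner faces). 12 slats, each 81 mm wide (x) and 15 mm thick, lie across the top of the two x-running rails, running the full 830 mm width of the frame in y; the slats are evenly spaced along x between the inner faces of the end posts with equal gaps (rounded down to the nearest mm) at the −x end and between each pair — any rounding remainder accumulates at the +x end.

B is a spool: two coaxial disc flanges of radius 212 mm and thickness 22 mm, joined by a core cylinder of radius 64 mm and height 262 mm. The lower flange rests on z = 0 and the three cylinders share a vertical axis.

The spool is against the bed frame's +x side, with their −y faces flush.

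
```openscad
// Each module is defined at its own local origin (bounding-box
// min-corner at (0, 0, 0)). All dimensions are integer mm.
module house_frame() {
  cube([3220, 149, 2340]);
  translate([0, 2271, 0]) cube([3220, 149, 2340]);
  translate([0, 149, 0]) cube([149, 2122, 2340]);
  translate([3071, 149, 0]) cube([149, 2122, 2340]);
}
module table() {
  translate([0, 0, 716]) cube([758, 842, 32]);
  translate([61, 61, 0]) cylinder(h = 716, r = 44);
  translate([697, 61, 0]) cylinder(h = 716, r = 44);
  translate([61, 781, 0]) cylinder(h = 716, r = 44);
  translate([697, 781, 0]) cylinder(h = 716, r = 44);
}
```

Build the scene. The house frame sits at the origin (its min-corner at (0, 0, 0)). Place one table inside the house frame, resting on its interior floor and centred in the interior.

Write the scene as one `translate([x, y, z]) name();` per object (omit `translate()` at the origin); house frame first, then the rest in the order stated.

house_frame();
translate([1231, 789, 0]) table();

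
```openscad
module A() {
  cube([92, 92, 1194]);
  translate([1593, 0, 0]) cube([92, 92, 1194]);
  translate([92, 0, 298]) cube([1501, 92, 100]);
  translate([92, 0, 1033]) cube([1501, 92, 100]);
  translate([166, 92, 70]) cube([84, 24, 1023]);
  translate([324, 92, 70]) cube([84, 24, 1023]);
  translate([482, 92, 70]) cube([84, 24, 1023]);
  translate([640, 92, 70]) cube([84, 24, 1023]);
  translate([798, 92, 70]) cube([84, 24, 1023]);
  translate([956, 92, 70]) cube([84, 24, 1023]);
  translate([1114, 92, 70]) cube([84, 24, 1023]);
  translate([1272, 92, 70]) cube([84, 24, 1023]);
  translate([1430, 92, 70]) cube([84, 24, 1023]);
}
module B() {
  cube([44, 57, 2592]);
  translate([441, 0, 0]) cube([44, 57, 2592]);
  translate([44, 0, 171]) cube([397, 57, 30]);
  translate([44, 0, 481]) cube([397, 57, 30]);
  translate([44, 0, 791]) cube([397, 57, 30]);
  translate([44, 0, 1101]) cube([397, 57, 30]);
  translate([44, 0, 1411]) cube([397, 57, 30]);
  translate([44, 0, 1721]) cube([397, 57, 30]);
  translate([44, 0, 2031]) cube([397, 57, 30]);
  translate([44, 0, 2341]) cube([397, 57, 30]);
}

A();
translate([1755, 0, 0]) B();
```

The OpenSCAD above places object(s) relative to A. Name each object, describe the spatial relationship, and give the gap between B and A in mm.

A is a fence section. B is a ladder. The ladder is on the floor beside the fence section on its +x side. The gap between the ladder and the fence section is 70 mm.

The ladder's nearest face is 70 mm from the fence section's +x face.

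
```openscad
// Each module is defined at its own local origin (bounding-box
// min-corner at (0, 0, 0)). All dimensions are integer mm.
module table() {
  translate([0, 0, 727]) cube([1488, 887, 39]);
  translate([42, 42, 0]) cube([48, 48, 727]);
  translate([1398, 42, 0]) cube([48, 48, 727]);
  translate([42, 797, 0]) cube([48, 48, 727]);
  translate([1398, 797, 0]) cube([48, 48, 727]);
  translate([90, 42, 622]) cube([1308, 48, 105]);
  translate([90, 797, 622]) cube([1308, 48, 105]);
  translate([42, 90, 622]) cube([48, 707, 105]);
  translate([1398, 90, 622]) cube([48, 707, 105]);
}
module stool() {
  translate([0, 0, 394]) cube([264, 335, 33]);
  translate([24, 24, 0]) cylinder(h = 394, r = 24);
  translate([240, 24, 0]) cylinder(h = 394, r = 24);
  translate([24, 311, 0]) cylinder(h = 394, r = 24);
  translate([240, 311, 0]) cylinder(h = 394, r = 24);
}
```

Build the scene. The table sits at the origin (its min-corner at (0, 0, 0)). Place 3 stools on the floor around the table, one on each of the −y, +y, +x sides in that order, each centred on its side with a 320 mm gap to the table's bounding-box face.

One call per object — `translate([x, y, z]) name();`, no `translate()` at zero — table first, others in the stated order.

table();
translate([612, -655, 0]) stool();
translate([612, 1207, 0]) stool();
translate([1808, 276, 0]) stool();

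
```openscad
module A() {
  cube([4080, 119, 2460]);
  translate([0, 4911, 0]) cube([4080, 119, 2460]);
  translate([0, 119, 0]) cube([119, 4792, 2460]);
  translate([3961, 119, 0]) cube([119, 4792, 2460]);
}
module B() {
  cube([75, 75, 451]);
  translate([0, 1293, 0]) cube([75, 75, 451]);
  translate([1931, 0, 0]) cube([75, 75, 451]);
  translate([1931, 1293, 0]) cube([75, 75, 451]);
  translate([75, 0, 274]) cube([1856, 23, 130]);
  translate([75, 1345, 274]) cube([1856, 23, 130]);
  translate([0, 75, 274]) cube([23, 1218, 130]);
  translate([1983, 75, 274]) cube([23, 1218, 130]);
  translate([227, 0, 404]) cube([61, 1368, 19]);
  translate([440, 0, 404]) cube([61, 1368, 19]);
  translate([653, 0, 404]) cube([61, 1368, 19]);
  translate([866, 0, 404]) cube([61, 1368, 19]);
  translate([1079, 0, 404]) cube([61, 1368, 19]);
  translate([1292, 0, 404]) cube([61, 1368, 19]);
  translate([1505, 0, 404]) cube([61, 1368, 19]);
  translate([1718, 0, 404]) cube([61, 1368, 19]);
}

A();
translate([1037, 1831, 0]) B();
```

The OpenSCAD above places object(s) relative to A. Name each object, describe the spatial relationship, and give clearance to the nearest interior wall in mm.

A is a house frame. B is a bed frame. The bed frame sits inside the house frame, centred. The clearance to the nearest interior wall is 918 mm.

Clearances: x = 918, y = 1712; minimum 918 mm.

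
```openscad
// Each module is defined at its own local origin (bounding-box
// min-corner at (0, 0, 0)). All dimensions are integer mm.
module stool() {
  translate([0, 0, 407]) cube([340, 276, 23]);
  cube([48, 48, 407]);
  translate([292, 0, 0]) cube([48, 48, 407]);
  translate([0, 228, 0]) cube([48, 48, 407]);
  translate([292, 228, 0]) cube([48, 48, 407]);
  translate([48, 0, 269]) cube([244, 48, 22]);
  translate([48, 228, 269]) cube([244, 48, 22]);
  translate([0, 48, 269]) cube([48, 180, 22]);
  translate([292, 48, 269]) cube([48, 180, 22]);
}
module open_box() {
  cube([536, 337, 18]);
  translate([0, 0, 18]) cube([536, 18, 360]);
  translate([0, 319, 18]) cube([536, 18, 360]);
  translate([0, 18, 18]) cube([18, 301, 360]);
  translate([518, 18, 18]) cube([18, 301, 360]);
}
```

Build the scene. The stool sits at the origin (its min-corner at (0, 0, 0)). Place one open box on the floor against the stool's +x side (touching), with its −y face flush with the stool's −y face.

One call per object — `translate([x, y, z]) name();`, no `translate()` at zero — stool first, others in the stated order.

stool();
translate([340, 0, 0]) open_box();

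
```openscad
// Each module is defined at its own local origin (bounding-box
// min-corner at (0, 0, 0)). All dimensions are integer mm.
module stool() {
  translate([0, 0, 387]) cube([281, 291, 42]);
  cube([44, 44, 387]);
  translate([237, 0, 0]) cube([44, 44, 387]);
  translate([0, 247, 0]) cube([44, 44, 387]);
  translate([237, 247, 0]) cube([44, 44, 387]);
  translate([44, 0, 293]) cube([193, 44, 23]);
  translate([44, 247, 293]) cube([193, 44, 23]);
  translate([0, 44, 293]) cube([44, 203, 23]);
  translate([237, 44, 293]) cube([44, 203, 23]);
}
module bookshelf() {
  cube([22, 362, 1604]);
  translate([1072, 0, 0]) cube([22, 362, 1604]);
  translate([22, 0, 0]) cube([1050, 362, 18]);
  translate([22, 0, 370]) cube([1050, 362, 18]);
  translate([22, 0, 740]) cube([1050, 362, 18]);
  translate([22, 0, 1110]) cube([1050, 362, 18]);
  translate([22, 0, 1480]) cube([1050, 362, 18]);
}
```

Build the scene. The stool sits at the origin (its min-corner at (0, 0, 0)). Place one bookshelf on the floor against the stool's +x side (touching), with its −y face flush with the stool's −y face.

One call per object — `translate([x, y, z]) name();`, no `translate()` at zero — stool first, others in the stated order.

stool();
translate([281, 0, 0]) bookshelf();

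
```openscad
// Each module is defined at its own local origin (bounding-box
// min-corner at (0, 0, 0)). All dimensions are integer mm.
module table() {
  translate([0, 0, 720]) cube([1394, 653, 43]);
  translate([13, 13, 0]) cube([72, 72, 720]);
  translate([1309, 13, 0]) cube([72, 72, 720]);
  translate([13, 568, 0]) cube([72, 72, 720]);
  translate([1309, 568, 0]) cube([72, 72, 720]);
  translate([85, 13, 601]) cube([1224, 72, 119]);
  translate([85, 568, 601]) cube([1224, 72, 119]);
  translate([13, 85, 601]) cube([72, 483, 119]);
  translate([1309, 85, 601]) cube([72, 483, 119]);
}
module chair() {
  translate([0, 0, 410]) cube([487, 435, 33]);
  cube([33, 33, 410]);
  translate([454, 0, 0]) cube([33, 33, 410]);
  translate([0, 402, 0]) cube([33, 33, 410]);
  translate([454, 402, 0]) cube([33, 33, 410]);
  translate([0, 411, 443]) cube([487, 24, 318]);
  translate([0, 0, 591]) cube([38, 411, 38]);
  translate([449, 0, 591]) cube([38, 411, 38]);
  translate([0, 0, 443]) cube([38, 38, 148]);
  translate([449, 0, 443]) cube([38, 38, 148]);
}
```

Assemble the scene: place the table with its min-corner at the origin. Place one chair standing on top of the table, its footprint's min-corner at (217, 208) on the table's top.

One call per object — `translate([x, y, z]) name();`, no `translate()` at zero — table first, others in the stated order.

table();
translate([217, 208, 763]) chair();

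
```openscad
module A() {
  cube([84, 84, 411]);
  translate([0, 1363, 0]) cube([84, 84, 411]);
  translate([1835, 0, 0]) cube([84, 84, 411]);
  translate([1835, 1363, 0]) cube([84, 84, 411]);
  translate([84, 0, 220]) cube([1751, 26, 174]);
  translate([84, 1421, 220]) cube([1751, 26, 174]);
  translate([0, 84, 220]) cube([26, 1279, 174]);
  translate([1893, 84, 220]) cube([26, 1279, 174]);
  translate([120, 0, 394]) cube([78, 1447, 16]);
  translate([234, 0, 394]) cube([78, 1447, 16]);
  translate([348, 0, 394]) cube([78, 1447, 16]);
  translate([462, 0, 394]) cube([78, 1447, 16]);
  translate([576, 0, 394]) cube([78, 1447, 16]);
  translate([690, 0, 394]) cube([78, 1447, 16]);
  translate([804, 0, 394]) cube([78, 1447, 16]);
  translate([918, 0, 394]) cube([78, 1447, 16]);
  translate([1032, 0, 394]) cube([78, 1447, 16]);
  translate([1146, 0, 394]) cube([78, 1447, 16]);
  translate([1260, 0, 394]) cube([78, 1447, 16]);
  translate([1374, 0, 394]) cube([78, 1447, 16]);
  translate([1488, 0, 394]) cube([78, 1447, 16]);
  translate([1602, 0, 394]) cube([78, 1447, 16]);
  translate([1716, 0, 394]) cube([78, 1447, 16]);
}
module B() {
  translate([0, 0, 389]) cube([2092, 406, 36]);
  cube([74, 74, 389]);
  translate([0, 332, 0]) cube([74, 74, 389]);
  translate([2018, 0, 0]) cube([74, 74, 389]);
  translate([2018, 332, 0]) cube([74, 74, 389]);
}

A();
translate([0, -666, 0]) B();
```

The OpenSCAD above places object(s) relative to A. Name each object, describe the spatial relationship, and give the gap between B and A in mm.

A is a bed frame. B is a bench. The bench is on the floor beside the bed frame on its −y side. The gap between the bench and the bed frame is 260 mm.

The bench's nearest face is 260 mm from the bed frame's −y face.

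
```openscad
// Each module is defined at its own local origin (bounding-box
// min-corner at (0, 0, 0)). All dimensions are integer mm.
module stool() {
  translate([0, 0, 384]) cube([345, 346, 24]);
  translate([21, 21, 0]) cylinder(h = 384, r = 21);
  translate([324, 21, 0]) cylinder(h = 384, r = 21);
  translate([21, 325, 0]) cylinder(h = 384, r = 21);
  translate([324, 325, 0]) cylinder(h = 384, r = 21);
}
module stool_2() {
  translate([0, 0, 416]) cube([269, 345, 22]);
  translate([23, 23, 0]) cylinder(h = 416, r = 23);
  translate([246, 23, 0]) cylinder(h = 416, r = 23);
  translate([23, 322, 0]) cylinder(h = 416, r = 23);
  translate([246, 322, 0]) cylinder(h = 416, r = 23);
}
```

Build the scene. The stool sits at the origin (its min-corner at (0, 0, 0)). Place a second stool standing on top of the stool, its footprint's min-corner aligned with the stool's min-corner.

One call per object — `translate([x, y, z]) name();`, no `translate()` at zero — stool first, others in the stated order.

stool();
translate([0, 0, 408]) stool_2();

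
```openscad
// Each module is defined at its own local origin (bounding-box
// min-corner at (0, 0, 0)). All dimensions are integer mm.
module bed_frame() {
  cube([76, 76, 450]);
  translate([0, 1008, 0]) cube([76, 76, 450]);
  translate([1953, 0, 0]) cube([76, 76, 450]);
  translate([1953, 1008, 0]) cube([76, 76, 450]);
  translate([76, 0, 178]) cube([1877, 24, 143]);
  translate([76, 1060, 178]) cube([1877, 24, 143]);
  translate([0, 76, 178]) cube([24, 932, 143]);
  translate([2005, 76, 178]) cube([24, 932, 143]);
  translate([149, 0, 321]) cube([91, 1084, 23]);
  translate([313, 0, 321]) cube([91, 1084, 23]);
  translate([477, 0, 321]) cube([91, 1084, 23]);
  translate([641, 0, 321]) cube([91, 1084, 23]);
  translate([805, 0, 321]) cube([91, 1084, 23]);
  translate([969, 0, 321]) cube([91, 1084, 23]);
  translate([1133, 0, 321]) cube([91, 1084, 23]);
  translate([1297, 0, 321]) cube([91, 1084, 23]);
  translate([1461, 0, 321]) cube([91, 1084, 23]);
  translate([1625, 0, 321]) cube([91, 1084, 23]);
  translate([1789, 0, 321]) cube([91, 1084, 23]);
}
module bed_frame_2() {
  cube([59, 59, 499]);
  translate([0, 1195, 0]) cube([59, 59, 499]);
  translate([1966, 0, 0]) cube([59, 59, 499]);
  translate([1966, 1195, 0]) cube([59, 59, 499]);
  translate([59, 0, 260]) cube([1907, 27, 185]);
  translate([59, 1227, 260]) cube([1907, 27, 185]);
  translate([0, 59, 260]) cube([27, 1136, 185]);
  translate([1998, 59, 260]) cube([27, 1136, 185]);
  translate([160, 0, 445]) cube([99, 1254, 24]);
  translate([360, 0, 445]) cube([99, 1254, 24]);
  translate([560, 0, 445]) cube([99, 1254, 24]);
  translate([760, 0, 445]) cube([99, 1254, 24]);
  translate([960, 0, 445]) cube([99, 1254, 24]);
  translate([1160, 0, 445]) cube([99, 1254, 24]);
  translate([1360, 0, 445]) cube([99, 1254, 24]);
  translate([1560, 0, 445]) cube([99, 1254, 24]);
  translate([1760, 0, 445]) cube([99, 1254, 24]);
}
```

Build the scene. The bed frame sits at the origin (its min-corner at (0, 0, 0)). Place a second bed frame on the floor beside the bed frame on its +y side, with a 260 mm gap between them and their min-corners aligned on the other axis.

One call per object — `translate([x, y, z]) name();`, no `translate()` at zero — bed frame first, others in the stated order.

bed_frame();
translate([0, 1344, 0]) bed_frame_2();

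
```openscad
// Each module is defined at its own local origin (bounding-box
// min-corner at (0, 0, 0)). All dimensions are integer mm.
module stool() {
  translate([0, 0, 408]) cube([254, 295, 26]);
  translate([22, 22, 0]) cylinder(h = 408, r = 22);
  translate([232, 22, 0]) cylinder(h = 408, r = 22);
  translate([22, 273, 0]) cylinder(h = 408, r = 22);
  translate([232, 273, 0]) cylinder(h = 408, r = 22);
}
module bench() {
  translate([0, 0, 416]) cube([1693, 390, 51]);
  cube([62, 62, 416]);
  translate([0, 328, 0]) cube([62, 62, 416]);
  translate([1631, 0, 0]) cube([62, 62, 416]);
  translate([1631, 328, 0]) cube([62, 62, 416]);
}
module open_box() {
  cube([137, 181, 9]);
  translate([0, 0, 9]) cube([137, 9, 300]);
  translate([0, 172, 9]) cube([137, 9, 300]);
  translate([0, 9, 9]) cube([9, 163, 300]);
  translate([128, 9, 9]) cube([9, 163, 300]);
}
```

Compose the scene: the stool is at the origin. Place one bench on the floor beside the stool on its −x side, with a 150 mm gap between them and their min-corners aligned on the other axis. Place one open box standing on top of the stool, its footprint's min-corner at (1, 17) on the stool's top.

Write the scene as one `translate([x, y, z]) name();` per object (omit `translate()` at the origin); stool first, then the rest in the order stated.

stool();
translate([-1843, 0, 0]) bench();
translate([1, 17, 434]) open_box();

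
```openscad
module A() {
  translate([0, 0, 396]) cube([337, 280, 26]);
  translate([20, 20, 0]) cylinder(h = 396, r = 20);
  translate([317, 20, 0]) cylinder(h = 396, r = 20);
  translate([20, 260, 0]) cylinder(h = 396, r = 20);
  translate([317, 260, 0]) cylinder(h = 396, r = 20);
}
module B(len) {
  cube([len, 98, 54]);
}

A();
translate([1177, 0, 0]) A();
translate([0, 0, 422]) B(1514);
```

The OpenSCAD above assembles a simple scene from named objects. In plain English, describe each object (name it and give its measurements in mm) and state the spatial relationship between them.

A is a four-legged stool. The seat is 337×280 mm, 26 mm thick, top at z = 422 mm. It stands on four round legs, each 40 mm in diameter, from z = 0 to the seat underside, each leg's axis is inset half a diameter from the nearest pair of seat edges (so the leg's bounding box is flush with the corner).

B is a rectangular beam 1514 mm long (x), 98 mm deep (y), 54 mm thick (z).

The beam spans the tops of two stools placed 840 mm apart, resting at z = 422 mm.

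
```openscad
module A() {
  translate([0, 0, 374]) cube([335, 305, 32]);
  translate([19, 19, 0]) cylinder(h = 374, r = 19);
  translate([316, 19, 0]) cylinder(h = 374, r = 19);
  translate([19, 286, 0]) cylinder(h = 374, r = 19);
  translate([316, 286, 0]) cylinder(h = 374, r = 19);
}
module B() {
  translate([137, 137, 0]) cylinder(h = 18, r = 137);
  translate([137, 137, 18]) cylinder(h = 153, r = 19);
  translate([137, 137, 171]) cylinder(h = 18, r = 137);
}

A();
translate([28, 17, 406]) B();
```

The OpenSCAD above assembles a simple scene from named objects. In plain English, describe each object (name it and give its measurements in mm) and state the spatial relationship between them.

A is a simple wooden stool: a rectangular seat 335 mm (x) by 305 mm (y), 32 mm thick, top face at z = 406 mm, on four round legs, each 38 mm in diameter. The legs rest on z = 0, each leg's axis is inset half a diameter from the nearest pair of seat edges (so the leg's bounding box is flush with the corner).

B is a spool: two coaxial disc flanges of radius 137 mm and thickness 18 mm, joined by a core cylinder of radius 19 mm and height 153 mm. The lower flange rests on z = 0 and the three cylinders share a vertical axis.

The spool is on top of the stool.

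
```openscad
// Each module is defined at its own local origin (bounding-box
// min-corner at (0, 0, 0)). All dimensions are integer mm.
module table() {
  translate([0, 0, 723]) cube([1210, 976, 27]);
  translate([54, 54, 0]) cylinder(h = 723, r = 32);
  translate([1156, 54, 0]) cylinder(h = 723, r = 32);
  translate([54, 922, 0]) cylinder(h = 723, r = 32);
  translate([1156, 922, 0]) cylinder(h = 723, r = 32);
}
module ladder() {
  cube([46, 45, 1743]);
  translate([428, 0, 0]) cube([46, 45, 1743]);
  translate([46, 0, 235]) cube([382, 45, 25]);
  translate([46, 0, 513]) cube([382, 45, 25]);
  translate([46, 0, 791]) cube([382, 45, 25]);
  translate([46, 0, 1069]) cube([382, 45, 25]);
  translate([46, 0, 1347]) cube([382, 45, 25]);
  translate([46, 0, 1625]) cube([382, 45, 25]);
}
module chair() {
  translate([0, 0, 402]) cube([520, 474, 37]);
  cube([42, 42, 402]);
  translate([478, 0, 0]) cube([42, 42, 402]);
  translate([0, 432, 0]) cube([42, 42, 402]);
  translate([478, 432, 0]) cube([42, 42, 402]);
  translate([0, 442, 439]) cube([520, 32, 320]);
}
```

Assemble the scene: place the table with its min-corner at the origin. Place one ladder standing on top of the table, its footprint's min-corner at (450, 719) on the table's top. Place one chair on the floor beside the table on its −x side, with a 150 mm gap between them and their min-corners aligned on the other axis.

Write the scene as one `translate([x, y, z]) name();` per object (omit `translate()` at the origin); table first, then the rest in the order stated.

table();
translate([450, 719, 750]) ladder();
translate([-670, 0, 0]) chair();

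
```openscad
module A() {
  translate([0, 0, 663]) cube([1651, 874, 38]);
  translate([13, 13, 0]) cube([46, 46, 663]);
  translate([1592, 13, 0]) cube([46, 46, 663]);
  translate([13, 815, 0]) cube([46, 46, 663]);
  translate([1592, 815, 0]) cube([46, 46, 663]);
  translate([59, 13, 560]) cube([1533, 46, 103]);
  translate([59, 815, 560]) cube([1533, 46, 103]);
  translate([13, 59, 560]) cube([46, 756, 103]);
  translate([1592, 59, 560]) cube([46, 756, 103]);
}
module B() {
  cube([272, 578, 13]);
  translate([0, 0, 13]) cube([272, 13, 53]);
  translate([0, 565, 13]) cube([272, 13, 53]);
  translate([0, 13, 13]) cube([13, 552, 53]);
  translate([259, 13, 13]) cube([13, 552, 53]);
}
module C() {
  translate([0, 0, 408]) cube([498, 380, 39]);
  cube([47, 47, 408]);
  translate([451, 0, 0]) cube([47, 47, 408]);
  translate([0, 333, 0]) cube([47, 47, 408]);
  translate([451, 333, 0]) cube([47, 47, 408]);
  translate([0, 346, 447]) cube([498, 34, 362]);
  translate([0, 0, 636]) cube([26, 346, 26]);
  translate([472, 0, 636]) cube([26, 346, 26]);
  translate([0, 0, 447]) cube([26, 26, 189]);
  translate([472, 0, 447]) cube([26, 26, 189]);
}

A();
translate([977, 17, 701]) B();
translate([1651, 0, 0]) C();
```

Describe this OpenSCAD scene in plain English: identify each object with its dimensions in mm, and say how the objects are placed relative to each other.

A is a rectangular dining table. The top is 1651×874×38 mm with its upper surface at z = 701 mm. It stands on four 46×46 mm square legs, each inset 13 mm from the nearest pair of top edges, running from the floor to the underside of the top. Four apron rails, 46 mm thick and 103 mm tall, run between adjacent legs with their top edges flush with the underside of the top and their outer faces flush with the legs' outer faces.

B is an open storage box with external size 272×578×66 mm and wall thickness 13 mm (the base is also 13 mm thick). The base covers the whole footprint; the four walls stand on the base, with the y-facing walls full-width and the x-facing walls fitting between their inner faces.

C is a chair: 498×380 mm seat, 39 mm thick, top at z = 447 mm, on four 47 mm square corner legs flush with the seat edges. A 34 mm thick backrest slab spans the full seat width, extending 362 mm above the seat top, its back face flush with the seat's +y edge. Two armrests of 26×26 mm section run along each side from the seat's front edge to the front of the backrest, top faces 215 mm above the seat top and outer faces flush with the seat's x-edges; a 26×26 mm post under the front of each armrest stands on the seat at the front corner.

The open box is on top of the table. The chair is against the table's +x side, with their −y faces flush.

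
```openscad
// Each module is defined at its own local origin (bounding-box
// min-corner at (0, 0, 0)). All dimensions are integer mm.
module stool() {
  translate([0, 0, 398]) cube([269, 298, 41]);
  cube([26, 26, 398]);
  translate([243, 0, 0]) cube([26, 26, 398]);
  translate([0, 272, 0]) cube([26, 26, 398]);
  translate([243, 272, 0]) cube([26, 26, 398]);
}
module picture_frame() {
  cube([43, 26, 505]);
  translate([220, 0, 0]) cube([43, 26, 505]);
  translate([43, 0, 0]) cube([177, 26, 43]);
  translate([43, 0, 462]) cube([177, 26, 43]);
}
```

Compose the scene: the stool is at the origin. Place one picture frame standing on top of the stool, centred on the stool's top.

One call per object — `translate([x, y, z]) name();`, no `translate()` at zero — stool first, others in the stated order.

stool();
translate([3, 136, 439]) picture_frame();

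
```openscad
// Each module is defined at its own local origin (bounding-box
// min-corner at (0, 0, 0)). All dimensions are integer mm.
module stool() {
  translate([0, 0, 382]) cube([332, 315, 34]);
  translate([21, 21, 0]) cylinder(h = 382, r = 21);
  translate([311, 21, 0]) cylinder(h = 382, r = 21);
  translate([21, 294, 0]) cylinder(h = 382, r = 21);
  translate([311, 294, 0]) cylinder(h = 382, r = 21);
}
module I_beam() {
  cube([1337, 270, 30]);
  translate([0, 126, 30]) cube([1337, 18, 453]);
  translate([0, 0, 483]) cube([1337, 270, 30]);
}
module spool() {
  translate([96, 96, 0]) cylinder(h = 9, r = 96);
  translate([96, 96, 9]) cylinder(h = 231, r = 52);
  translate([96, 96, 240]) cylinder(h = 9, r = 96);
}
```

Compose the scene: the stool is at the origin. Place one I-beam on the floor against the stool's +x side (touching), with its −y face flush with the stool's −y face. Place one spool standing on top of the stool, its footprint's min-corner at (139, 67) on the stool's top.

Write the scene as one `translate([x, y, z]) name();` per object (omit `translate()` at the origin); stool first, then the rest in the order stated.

stool();
translate([332, 0, 0]) I_beam();
translate([139, 67, 416]) spool();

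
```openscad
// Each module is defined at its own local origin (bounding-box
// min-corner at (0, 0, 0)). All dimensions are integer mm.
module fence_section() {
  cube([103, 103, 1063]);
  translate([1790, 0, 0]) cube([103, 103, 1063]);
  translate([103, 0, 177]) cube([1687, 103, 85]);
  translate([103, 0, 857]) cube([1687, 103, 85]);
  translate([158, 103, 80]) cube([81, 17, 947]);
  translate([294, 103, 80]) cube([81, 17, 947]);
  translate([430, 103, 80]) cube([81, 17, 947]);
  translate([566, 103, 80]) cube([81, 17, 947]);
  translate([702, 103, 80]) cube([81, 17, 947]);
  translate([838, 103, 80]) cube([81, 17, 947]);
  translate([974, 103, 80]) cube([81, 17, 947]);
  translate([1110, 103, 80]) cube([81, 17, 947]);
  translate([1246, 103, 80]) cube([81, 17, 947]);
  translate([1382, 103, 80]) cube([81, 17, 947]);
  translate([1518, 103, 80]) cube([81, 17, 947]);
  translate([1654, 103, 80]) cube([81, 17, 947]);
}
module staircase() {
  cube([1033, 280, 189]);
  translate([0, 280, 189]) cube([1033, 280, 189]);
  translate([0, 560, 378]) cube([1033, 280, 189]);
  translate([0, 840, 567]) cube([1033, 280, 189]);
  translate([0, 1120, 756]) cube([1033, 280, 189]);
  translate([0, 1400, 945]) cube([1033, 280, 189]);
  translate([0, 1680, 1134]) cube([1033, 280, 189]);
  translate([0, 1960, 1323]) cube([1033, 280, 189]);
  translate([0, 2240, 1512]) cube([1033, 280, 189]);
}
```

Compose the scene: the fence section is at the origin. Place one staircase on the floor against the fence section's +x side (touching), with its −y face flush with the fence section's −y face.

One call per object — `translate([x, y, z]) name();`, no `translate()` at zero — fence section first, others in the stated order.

fence_section();
translate([1893, 0, 0]) staircase();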